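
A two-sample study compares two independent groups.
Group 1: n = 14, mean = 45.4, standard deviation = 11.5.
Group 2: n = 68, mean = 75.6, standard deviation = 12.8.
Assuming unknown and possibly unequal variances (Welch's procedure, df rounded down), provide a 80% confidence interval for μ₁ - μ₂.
(-34.76, -25.64)

Difference: x̄₁ - x̄₂ = -30.20
SE = √(s₁²/n₁ + s₂²/n₂) = √(11.5²/14 + 12.8²/68) = 3.4432
df = 20.22 → 20 (Welch–Satterthwaite, rounded down)
t* = 1.325

CI: -30.20 ± 1.325 · 3.4432 = -30.20 ± 4.56 = (-34.76, -25.64)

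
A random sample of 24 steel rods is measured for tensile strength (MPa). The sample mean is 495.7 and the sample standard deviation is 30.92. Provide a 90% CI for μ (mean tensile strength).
(484.88, 506.52)

t-interval (σ unknown):
df = n - 1 = 23
t* = 1.714 for 90% confidence

Margin of error = t* · s/√n = 1.714 · 30.92/√24 = 10.82

CI: (484.88, 506.52)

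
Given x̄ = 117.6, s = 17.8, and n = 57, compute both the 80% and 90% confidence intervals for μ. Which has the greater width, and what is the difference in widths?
90% CI is wider by 1.77

df = 56
80% CI: t* = 1.297, (114.54, 120.66), width = 2 · t* · s/√n = 6.12
90% CI: t* = 1.673, (113.66, 121.54), width = 2 · t* · s/√n = 7.89

The 90% CI is wider by 7.89 - 6.12 = 1.77.
Higher confidence requires a wider interval.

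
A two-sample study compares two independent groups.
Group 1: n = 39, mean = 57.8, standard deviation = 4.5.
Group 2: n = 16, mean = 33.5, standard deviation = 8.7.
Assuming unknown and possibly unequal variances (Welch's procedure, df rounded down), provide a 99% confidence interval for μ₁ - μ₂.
(17.71, 30.89)

Difference: x̄₁ - x̄₂ = 24.30
SE = √(s₁²/n₁ + s₂²/n₂) = √(4.5²/39 + 8.7²/16) = 2.2913
df = 18.39 → 18 (Welch–Satterthwaite, rounded down)
t* = 2.878

CI: 24.30 ± 2.878 · 2.2913 = 24.30 ± 6.59 = (17.71, 30.89)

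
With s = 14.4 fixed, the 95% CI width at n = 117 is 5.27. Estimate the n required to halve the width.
n ≈ 468

CI width ∝ 1/√n
To reduce width by factor 2, need √n to grow by 2 → need 2² = 4 times as many samples.

Current: n = 117, width = 5.27
New: n = 468, width ≈ 2.62

Width reduced by factor of 5.27/2.62 = 2.01.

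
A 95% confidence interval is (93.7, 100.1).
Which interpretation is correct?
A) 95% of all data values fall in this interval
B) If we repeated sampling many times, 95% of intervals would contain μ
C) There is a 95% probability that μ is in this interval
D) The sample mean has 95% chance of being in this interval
B

A) Wrong — a CI is about the parameter μ, not individual data values.
B) Correct — this is the frequentist long-run coverage interpretation.
C) Wrong — μ is fixed; the randomness lives in the interval, not in μ.
D) Wrong — x̄ is observed and sits in the interval by construction.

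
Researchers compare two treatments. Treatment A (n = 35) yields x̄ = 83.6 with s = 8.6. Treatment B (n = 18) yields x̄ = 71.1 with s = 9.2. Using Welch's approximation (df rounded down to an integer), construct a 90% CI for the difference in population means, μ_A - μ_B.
(8.08, 16.92)

Difference: x̄₁ - x̄₂ = 12.50
SE = √(s₁²/n₁ + s₂²/n₂) = √(8.6²/35 + 9.2²/18) = 2.6106
df = 32.44 → 32 (Welch–Satterthwaite, rounded down)
t* = 1.694

CI: 12.50 ± 1.694 · 2.6106 = 12.50 ± 4.42 = (8.08, 16.92)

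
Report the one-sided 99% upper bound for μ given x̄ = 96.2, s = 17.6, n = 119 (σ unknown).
μ ≤ 100.00

Upper bound (one-sided):
t* = 2.358 (one-sided for 99%)
Upper bound = x̄ + t* · s/√n = 96.2 + 2.358 · 17.6/√119 = 100.00

We are 99% confident that μ ≤ 100.00.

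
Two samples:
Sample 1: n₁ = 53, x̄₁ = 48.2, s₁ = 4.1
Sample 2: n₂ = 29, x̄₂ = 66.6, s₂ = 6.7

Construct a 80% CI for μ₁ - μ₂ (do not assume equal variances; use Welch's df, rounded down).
(-20.18, -16.62)

Difference: x̄₁ - x̄₂ = -18.40
SE = √(s₁²/n₁ + s₂²/n₂) = √(4.1²/53 + 6.7²/29) = 1.3657
df = 39.75 → 39 (Welch–Satterthwaite, rounded down)
t* = 1.304

CI: -18.40 ± 1.304 · 1.3657 = -18.40 ± 1.78 = (-20.18, -16.62)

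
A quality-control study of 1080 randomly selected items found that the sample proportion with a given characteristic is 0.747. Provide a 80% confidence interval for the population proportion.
(0.730, 0.764)

Proportion CI:
SE = √(p̂(1-p̂)/n) = √(0.747 · 0.253 / 1080) = 0.01323

z* = 1.282
Margin = z* · SE = 1.282 · 0.01323 = 0.0170

CI: 0.747 ± 0.0170 = (0.730, 0.764)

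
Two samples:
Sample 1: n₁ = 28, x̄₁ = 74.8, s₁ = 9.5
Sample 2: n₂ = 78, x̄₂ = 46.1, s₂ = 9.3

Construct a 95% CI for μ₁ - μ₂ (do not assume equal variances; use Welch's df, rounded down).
(24.51, 32.89)

Difference: x̄₁ - x̄₂ = 28.70
SE = √(s₁²/n₁ + s₂²/n₂) = √(9.5²/28 + 9.3²/78) = 2.0814
df = 46.83 → 46 (Welch–Satterthwaite, rounded down)
t* = 2.013

CI: 28.70 ± 2.013 · 2.0814 = 28.70 ± 4.19 = (24.51, 32.89)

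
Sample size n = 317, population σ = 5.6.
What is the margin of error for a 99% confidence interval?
Margin of error = 0.81

Margin of error = z* · σ/√n
= 2.576 · 5.6/√317
= 2.576 · 5.6/17.8045
= 0.81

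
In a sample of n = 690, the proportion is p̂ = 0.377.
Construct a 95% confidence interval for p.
(0.341, 0.413)

Proportion CI:
SE = √(p̂(1-p̂)/n) = √(0.377 · 0.623 / 690) = 0.01845

z* = 1.960
Margin = z* · SE = 1.960 · 0.01845 = 0.0362

CI: 0.377 ± 0.0362 = (0.341, 0.413)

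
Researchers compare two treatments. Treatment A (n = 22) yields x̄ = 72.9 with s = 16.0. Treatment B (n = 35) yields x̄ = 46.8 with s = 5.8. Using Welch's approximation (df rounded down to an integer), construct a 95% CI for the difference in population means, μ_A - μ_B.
(18.77, 33.43)

Difference: x̄₁ - x̄₂ = 26.10
SE = √(s₁²/n₁ + s₂²/n₂) = √(16.0²/22 + 5.8²/35) = 3.5493
df = 24.51 → 24 (Welch–Satterthwaite, rounded down)
t* = 2.064

CI: 26.10 ± 2.064 · 3.5493 = 26.10 ± 7.33 = (18.77, 33.43)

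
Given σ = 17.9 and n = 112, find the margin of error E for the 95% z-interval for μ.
Margin of error = 3.32

Margin of error = z* · σ/√n
= 1.960 · 17.9/√112
= 1.960 · 17.9/10.5830
= 3.32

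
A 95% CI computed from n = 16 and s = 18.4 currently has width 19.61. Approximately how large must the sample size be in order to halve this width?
n ≈ 64

CI width ∝ 1/√n
To reduce width by factor 2, need √n to grow by 2 → need 2² = 4 times as many samples.

Current: n = 16, width = 19.61
New: n = 64, width ≈ 9.19

Width reduced by factor of 19.61/9.19 = 2.13.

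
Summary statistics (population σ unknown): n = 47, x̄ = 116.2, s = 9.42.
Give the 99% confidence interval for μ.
(112.51, 119.89)

t-interval (σ unknown):
df = n - 1 = 46
t* = 2.687 for 99% confidence

Margin of error = t* · s/√n = 2.687 · 9.42/√47 = 3.69

CI: (112.51, 119.89)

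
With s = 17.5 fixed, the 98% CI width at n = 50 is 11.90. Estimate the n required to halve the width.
n ≈ 200

CI width ∝ 1/√n
To reduce width by factor 2, need √n to grow by 2 → need 2² = 4 times as many samples.

Current: n = 50, width = 11.90
New: n = 200, width ≈ 5.80

Width reduced by factor of 11.90/5.80 = 2.05.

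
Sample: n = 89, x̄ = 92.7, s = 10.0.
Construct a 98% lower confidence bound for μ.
μ ≥ 90.49

Lower bound (one-sided):
t* = 2.085 (one-sided for 98%)
Lower bound = x̄ - t* · s/√n = 92.7 - 2.085 · 10.0/√89 = 90.49

We are 98% confident that μ ≥ 90.49.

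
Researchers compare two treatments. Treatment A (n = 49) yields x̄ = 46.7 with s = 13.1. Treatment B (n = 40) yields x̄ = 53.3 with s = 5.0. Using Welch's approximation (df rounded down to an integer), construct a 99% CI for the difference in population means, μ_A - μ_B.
(-11.99, -1.21)

Difference: x̄₁ - x̄₂ = -6.60
SE = √(s₁²/n₁ + s₂²/n₂) = √(13.1²/49 + 5.0²/40) = 2.0316
df = 64.15 → 64 (Welch–Satterthwaite, rounded down)
t* = 2.655

CI: -6.60 ± 2.655 · 2.0316 = -6.60 ± 5.39 = (-11.99, -1.21)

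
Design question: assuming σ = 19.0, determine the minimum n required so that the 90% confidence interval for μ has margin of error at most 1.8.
n ≥ 302

For margin E ≤ 1.8:
n ≥ (z* · σ / E)²
n ≥ (1.645 · 19.0 / 1.8)²
n ≥ 301.50

Minimum n = 302 (rounding up)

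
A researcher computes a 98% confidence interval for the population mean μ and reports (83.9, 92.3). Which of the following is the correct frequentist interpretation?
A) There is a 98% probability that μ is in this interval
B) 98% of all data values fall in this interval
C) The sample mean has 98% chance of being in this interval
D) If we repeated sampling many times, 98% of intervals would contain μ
D

A) Wrong — μ is fixed; the randomness lives in the interval, not in μ.
B) Wrong — a CI is about the parameter μ, not individual data values.
C) Wrong — x̄ is observed and sits in the interval by construction.
D) Correct — this is the frequentist long-run coverage interpretation.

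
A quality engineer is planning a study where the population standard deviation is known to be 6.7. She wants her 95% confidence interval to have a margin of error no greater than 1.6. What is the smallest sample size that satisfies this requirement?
n ≥ 68

For margin E ≤ 1.6:
n ≥ (z* · σ / E)²
n ≥ (1.960 · 6.7 / 1.6)²
n ≥ 67.36

Minimum n = 68 (rounding up)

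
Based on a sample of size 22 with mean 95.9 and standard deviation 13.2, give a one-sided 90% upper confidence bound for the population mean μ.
μ ≤ 99.62

Upper bound (one-sided):
t* = 1.323 (one-sided for 90%)
Upper bound = x̄ + t* · s/√n = 95.9 + 1.323 · 13.2/√22 = 99.62

We are 90% confident that μ ≤ 99.62.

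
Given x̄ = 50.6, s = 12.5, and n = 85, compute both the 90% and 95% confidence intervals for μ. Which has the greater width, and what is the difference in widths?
95% CI is wider by 0.88

df = 84
90% CI: t* = 1.663, (48.35, 52.85), width = 2 · t* · s/√n = 4.51
95% CI: t* = 1.989, (47.90, 53.30), width = 2 · t* · s/√n = 5.39

The 95% CI is wider by 5.39 - 4.51 = 0.88.
Higher confidence requires a wider interval.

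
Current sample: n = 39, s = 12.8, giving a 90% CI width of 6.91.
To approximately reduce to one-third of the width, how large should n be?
n ≈ 351

CI width ∝ 1/√n
To reduce width by factor 3, need √n to grow by 3 → need 3² = 9 times as many samples.

Current: n = 39, width = 6.91
New: n = 351, width ≈ 2.25

Width reduced by factor of 6.91/2.25 = 3.07.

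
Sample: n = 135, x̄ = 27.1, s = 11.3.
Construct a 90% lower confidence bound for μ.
μ ≥ 25.85

Lower bound (one-sided):
t* = 1.288 (one-sided for 90%)
Lower bound = x̄ - t* · s/√n = 27.1 - 1.288 · 11.3/√135 = 25.85

We are 90% confident that μ ≥ 25.85.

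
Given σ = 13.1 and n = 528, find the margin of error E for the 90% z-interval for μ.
Margin of error = 0.94

Margin of error = z* · σ/√n
= 1.645 · 13.1/√528
= 1.645 · 13.1/22.9783
= 0.94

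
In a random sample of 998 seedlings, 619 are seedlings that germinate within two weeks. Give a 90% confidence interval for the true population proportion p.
(0.595, 0.646)

Proportion CI:
p̂ = 619/998 = 0.62024
SE = √(p̂(1-p̂)/n) = √(0.62024 · 0.37976 / 998) = 0.01536

z* = 1.645
Margin = z* · SE = 1.645 · 0.01536 = 0.0253

CI: 0.62024 ± 0.0253 = (0.595, 0.646)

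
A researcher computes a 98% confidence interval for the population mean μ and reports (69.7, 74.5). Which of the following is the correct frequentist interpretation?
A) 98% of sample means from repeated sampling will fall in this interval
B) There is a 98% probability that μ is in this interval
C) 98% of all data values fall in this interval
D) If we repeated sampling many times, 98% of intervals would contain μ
D

A) Wrong — coverage applies to intervals containing μ, not to future x̄ values.
B) Wrong — μ is fixed; the randomness lives in the interval, not in μ.
C) Wrong — a CI is about the parameter μ, not individual data values.
D) Correct — this is the frequentist long-run coverage interpretation.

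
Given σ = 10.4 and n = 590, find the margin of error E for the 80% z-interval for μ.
Margin of error = 0.55

Margin of error = z* · σ/√n
= 1.282 · 10.4/√590
= 1.282 · 10.4/24.2899
= 0.55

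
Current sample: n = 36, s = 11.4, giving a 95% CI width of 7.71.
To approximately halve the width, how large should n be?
n ≈ 144

CI width ∝ 1/√n
To reduce width by factor 2, need √n to grow by 2 → need 2² = 4 times as many samples.

Current: n = 36, width = 7.71
New: n = 144, width ≈ 3.76

Width reduced by factor of 7.71/3.76 = 2.05.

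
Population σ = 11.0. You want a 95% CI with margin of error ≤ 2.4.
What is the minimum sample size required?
n ≥ 81

For margin E ≤ 2.4:
n ≥ (z* · σ / E)²
n ≥ (1.960 · 11.0 / 2.4)²
n ≥ 80.70

Minimum n = 81 (rounding up)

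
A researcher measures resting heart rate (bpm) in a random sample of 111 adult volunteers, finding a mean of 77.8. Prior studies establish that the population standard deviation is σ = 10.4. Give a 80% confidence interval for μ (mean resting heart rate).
(76.53, 79.07)

z-interval (σ known):
z* = 1.282 for 80% confidence

Margin of error = z* · σ/√n = 1.282 · 10.4/√111 = 1.27

CI: (77.8 - 1.27, 77.8 + 1.27) = (76.53, 79.07)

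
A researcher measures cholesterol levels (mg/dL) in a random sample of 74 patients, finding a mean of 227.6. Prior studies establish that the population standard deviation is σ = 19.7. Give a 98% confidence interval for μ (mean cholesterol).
(222.27, 232.93)

z-interval (σ known):
z* = 2.326 for 98% confidence

Margin of error = z* · σ/√n = 2.326 · 19.7/√74 = 5.33

CI: (227.6 - 5.33, 227.6 + 5.33) = (222.27, 232.93)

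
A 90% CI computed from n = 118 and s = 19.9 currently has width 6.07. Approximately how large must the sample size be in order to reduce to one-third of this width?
n ≈ 1062

CI width ∝ 1/√n
To reduce width by factor 3, need √n to grow by 3 → need 3² = 9 times as many samples.

Current: n = 118, width = 6.07
New: n = 1062, width ≈ 2.01

Width reduced by factor of 6.07/2.01 = 3.02.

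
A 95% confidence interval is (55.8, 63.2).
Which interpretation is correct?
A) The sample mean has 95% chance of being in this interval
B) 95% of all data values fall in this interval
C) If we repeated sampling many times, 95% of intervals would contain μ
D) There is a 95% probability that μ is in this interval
C

A) Wrong — x̄ is observed and sits in the interval by construction.
B) Wrong — a CI is about the parameter μ, not individual data values.
C) Correct — this is the frequentist long-run coverage interpretation.
D) Wrong — μ is fixed; the randomness lives in the interval, not in μ.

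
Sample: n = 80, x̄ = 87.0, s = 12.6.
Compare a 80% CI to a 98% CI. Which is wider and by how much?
98% CI is wider by 3.05

df = 79
80% CI: t* = 1.292, (85.18, 88.82), width = 2 · t* · s/√n = 3.64
98% CI: t* = 2.374, (83.66, 90.34), width = 2 · t* · s/√n = 6.69

The 98% CI is wider by 6.69 - 3.64 = 3.05.
Higher confidence requires a wider interval.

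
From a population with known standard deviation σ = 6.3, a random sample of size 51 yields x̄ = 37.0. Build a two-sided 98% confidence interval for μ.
(34.95, 39.05)

z-interval (σ known):
z* = 2.326 for 98% confidence

Margin of error = z* · σ/√n = 2.326 · 6.3/√51 = 2.05

CI: (37.0 - 2.05, 37.0 + 2.05) = (34.95, 39.05)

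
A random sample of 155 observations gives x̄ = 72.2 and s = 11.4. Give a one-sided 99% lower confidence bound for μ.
μ ≥ 70.05

Lower bound (one-sided):
t* = 2.351 (one-sided for 99%)
Lower bound = x̄ - t* · s/√n = 72.2 - 2.351 · 11.4/√155 = 70.05

We are 99% confident that μ ≥ 70.05.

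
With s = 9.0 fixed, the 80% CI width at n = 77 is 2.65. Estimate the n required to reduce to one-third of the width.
n ≈ 693

CI width ∝ 1/√n
To reduce width by factor 3, need √n to grow by 3 → need 3² = 9 times as many samples.

Current: n = 77, width = 2.65
New: n = 693, width ≈ 0.88

Width reduced by factor of 2.65/0.88 = 3.01.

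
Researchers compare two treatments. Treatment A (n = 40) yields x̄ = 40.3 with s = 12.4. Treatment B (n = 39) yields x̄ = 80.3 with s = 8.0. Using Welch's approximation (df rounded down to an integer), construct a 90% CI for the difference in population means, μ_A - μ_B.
(-43.91, -36.09)

Difference: x̄₁ - x̄₂ = -40.00
SE = √(s₁²/n₁ + s₂²/n₂) = √(12.4²/40 + 8.0²/39) = 2.3420
df = 66.89 → 66 (Welch–Satterthwaite, rounded down)
t* = 1.668

CI: -40.00 ± 1.668 · 2.3420 = -40.00 ± 3.91 = (-43.91, -36.09)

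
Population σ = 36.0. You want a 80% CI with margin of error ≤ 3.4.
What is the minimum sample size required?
n ≥ 185

For margin E ≤ 3.4:
n ≥ (z* · σ / E)²
n ≥ (1.282 · 36.0 / 3.4)²
n ≥ 184.26

Minimum n = 185 (rounding up)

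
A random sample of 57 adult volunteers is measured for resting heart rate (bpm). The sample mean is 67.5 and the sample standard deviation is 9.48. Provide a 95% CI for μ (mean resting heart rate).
(64.98, 70.02)

t-interval (σ unknown):
df = n - 1 = 56
t* = 2.003 for 95% confidence

Margin of error = t* · s/√n = 2.003 · 9.48/√57 = 2.52

CI: (64.98, 70.02)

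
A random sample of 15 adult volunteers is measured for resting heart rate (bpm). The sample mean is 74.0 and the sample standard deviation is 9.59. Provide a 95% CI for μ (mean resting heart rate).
(68.69, 79.31)

t-interval (σ unknown):
df = n - 1 = 14
t* = 2.145 for 95% confidence

Margin of error = t* · s/√n = 2.145 · 9.59/√15 = 5.31

CI: (68.69, 79.31)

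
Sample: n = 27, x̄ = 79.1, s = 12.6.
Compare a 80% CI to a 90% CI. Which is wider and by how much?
90% CI is wider by 1.89

df = 26
80% CI: t* = 1.315, (75.91, 82.29), width = 2 · t* · s/√n = 6.38
90% CI: t* = 1.706, (74.96, 83.24), width = 2 · t* · s/√n = 8.27

The 90% CI is wider by 8.27 - 6.38 = 1.89.
Higher confidence requires a wider interval.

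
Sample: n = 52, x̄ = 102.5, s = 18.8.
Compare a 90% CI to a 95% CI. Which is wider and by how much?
95% CI is wider by 1.74

df = 51
90% CI: t* = 1.675, (98.13, 106.87), width = 2 · t* · s/√n = 8.73
95% CI: t* = 2.008, (97.26, 107.74), width = 2 · t* · s/√n = 10.47

The 95% CI is wider by 10.47 - 8.73 = 1.74.
Higher confidence requires a wider interval.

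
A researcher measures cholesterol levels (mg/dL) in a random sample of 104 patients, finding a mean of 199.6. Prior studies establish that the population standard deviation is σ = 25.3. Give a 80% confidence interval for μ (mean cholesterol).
(196.42, 202.78)

z-interval (σ known):
z* = 1.282 for 80% confidence

Margin of error = z* · σ/√n = 1.282 · 25.3/√104 = 3.18

CI: (199.6 - 3.18, 199.6 + 3.18) = (196.42, 202.78)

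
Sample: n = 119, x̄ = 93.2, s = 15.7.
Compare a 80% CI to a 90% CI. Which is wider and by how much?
90% CI is wider by 1.06

df = 118
80% CI: t* = 1.289, (91.34, 95.06), width = 2 · t* · s/√n = 3.71
90% CI: t* = 1.658, (90.81, 95.59), width = 2 · t* · s/√n = 4.77

The 90% CI is wider by 4.77 - 3.71 = 1.06.
Higher confidence requires a wider interval.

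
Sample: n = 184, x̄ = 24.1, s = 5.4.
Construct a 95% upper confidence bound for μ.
μ ≤ 24.76

Upper bound (one-sided):
t* = 1.653 (one-sided for 95%)
Upper bound = x̄ + t* · s/√n = 24.1 + 1.653 · 5.4/√184 = 24.76

We are 95% confident that μ ≤ 24.76.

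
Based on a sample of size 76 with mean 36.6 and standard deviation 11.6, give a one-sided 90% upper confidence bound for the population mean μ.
μ ≤ 38.32

Upper bound (one-sided):
t* = 1.293 (one-sided for 90%)
Upper bound = x̄ + t* · s/√n = 36.6 + 1.293 · 11.6/√76 = 38.32

We are 90% confident that μ ≤ 38.32.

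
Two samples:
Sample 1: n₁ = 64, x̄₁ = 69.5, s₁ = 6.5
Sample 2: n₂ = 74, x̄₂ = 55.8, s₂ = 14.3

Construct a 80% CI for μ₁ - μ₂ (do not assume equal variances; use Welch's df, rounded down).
(11.31, 16.09)

Difference: x̄₁ - x̄₂ = 13.70
SE = √(s₁²/n₁ + s₂²/n₂) = √(6.5²/64 + 14.3²/74) = 1.8503
df = 105.09 → 105 (Welch–Satterthwaite, rounded down)
t* = 1.290

CI: 13.70 ± 1.290 · 1.8503 = 13.70 ± 2.39 = (11.31, 16.09)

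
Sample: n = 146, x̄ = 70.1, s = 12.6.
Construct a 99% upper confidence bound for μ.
μ ≤ 72.55

Upper bound (one-sided):
t* = 2.352 (one-sided for 99%)
Upper bound = x̄ + t* · s/√n = 70.1 + 2.352 · 12.6/√146 = 72.55

We are 99% confident that μ ≤ 72.55.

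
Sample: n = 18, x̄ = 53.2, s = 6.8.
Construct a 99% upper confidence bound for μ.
μ ≤ 57.31

Upper bound (one-sided):
t* = 2.567 (one-sided for 99%)
Upper bound = x̄ + t* · s/√n = 53.2 + 2.567 · 6.8/√18 = 57.31

We are 99% confident that μ ≤ 57.31.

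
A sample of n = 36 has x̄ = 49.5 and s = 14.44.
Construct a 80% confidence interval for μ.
(46.36, 52.64)

t-interval (σ unknown):
df = n - 1 = 35
t* = 1.306 for 80% confidence

Margin of error = t* · s/√n = 1.306 · 14.44/√36 = 3.14

CI: (46.36, 52.64)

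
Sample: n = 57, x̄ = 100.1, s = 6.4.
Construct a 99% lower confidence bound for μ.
μ ≥ 98.07

Lower bound (one-sided):
t* = 2.395 (one-sided for 99%)
Lower bound = x̄ - t* · s/√n = 100.1 - 2.395 · 6.4/√57 = 98.07

We are 99% confident that μ ≥ 98.07.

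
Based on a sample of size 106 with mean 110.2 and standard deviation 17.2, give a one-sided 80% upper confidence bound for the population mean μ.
μ ≤ 111.61

Upper bound (one-sided):
t* = 0.845 (one-sided for 80%)
Upper bound = x̄ + t* · s/√n = 110.2 + 0.845 · 17.2/√106 = 111.61

We are 80% confident that μ ≤ 111.61.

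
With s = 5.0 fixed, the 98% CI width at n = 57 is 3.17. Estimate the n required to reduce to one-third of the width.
n ≈ 513

CI width ∝ 1/√n
To reduce width by factor 3, need √n to grow by 3 → need 3² = 9 times as many samples.

Current: n = 57, width = 3.17
New: n = 513, width ≈ 1.03

Width reduced by factor of 3.17/1.03 = 3.08.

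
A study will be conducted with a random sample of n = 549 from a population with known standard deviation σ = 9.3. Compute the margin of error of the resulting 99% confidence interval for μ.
Margin of error = 1.02

Margin of error = z* · σ/√n
= 2.576 · 9.3/√549
= 2.576 · 9.3/23.4307
= 1.02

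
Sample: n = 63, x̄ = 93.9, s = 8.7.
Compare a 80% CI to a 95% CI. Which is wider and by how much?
95% CI is wider by 1.54

df = 62
80% CI: t* = 1.295, (92.48, 95.32), width = 2 · t* · s/√n = 2.84
95% CI: t* = 1.999, (91.71, 96.09), width = 2 · t* · s/√n = 4.38

The 95% CI is wider by 4.38 - 2.84 = 1.54.
Higher confidence requires a wider interval.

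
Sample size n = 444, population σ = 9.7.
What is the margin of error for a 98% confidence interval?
Margin of error = 1.07

Margin of error = z* · σ/√n
= 2.326 · 9.7/√444
= 2.326 · 9.7/21.0713
= 1.07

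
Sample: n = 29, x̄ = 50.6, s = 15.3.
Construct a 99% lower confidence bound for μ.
μ ≥ 43.59

Lower bound (one-sided):
t* = 2.467 (one-sided for 99%)
Lower bound = x̄ - t* · s/√n = 50.6 - 2.467 · 15.3/√29 = 43.59

We are 99% confident that μ ≥ 43.59.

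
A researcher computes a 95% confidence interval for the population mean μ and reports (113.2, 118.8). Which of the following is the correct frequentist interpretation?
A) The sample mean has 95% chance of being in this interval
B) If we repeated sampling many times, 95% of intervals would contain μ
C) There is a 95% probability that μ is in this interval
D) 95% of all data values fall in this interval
B

A) Wrong — x̄ is observed and sits in the interval by construction.
B) Correct — this is the frequentist long-run coverage interpretation.
C) Wrong — μ is fixed; the randomness lives in the interval, not in μ.
D) Wrong — a CI is about the parameter μ, not individual data values.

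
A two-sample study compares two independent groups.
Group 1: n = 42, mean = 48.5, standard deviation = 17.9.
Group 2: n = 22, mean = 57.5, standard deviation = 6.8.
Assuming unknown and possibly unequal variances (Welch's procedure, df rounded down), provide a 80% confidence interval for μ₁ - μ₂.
(-13.04, -4.96)

Difference: x̄₁ - x̄₂ = -9.00
SE = √(s₁²/n₁ + s₂²/n₂) = √(17.9²/42 + 6.8²/22) = 3.1194
df = 58.09 → 58 (Welch–Satterthwaite, rounded down)
t* = 1.296

CI: -9.00 ± 1.296 · 3.1194 = -9.00 ± 4.04 = (-13.04, -4.96)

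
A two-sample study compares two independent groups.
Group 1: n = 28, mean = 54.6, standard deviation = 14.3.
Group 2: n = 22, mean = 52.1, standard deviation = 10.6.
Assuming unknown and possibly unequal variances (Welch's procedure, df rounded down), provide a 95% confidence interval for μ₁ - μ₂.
(-4.59, 9.59)

Difference: x̄₁ - x̄₂ = 2.50
SE = √(s₁²/n₁ + s₂²/n₂) = √(14.3²/28 + 10.6²/22) = 3.5229
df = 47.87 → 47 (Welch–Satterthwaite, rounded down)
t* = 2.012

CI: 2.50 ± 2.012 · 3.5229 = 2.50 ± 7.09 = (-4.59, 9.59)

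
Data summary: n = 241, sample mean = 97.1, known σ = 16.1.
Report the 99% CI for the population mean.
(94.43, 99.77)

z-interval (σ known):
z* = 2.576 for 99% confidence

Margin of error = z* · σ/√n = 2.576 · 16.1/√241 = 2.67

CI: (97.1 - 2.67, 97.1 + 2.67) = (94.43, 99.77)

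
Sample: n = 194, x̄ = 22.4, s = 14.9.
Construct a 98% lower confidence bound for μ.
μ ≥ 20.19

Lower bound (one-sided):
t* = 2.068 (one-sided for 98%)
Lower bound = x̄ - t* · s/√n = 22.4 - 2.068 · 14.9/√194 = 20.19

We are 98% confident that μ ≥ 20.19.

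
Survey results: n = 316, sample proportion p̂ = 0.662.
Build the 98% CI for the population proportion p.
(0.600, 0.724)

Proportion CI:
SE = √(p̂(1-p̂)/n) = √(0.662 · 0.338 / 316) = 0.02661

z* = 2.326
Margin = z* · SE = 2.326 · 0.02661 = 0.0619

CI: 0.662 ± 0.0619 = (0.600, 0.724)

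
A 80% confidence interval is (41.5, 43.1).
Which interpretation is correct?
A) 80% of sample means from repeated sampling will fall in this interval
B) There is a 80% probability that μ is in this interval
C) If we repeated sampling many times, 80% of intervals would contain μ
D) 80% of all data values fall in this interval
C

A) Wrong — coverage applies to intervals containing μ, not to future x̄ values.
B) Wrong — μ is fixed; the randomness lives in the interval, not in μ.
C) Correct — this is the frequentist long-run coverage interpretation.
D) Wrong — a CI is about the parameter μ, not individual data values.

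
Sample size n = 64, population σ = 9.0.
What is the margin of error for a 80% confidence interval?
Margin of error = 1.44

Margin of error = z* · σ/√n
= 1.282 · 9.0/√64
= 1.282 · 9.0/8.0000
= 1.44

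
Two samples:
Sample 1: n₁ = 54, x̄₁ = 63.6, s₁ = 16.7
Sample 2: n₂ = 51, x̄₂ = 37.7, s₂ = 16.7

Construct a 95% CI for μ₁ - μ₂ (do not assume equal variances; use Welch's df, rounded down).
(19.43, 32.37)

Difference: x̄₁ - x̄₂ = 25.90
SE = √(s₁²/n₁ + s₂²/n₂) = √(16.7²/54 + 16.7²/51) = 3.2608
df = 102.66 → 102 (Welch–Satterthwaite, rounded down)
t* = 1.983

CI: 25.90 ± 1.983 · 3.2608 = 25.90 ± 6.47 = (19.43, 32.37)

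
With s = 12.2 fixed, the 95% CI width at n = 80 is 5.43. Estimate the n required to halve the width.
n ≈ 320

CI width ∝ 1/√n
To reduce width by factor 2, need √n to grow by 2 → need 2² = 4 times as many samples.

Current: n = 80, width = 5.43
New: n = 320, width ≈ 2.68

Width reduced by factor of 5.43/2.68 = 2.03.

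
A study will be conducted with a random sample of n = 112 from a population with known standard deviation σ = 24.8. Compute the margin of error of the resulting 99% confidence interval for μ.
Margin of error = 6.04

Margin of error = z* · σ/√n
= 2.576 · 24.8/√112
= 2.576 · 24.8/10.5830
= 6.04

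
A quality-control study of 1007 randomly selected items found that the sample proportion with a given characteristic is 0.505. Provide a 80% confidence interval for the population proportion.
(0.485, 0.525)

Proportion CI:
SE = √(p̂(1-p̂)/n) = √(0.505 · 0.495 / 1007) = 0.01576

z* = 1.282
Margin = z* · SE = 1.282 · 0.01576 = 0.0202

CI: 0.505 ± 0.0202 = (0.485, 0.525)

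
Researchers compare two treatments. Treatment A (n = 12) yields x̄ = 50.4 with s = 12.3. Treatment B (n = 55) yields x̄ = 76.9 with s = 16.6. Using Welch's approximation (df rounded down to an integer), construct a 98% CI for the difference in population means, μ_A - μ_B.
(-37.11, -15.89)

Difference: x̄₁ - x̄₂ = -26.50
SE = √(s₁²/n₁ + s₂²/n₂) = √(12.3²/12 + 16.6²/55) = 4.1973
df = 20.81 → 20 (Welch–Satterthwaite, rounded down)
t* = 2.528

CI: -26.50 ± 2.528 · 4.1973 = -26.50 ± 10.61 = (-37.11, -15.89)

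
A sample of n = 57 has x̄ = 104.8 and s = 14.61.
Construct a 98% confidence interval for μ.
(100.17, 109.43)

t-interval (σ unknown):
df = n - 1 = 56
t* = 2.395 for 98% confidence

Margin of error = t* · s/√n = 2.395 · 14.61/√57 = 4.63

CI: (100.17, 109.43)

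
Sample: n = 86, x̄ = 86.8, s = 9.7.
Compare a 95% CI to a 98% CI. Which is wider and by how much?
98% CI is wider by 0.80

df = 85
95% CI: t* = 1.988, (84.72, 88.88), width = 2 · t* · s/√n = 4.16
98% CI: t* = 2.371, (84.32, 89.28), width = 2 · t* · s/√n = 4.96

The 98% CI is wider by 4.96 - 4.16 = 0.80.
Higher confidence requires a wider interval.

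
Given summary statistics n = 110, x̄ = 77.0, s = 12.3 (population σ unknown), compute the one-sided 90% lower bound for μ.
μ ≥ 75.49

Lower bound (one-sided):
t* = 1.289 (one-sided for 90%)
Lower bound = x̄ - t* · s/√n = 77.0 - 1.289 · 12.3/√110 = 75.49

We are 90% confident that μ ≥ 75.49.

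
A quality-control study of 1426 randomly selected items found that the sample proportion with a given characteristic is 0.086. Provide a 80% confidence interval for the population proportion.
(0.076, 0.096)

Proportion CI:
SE = √(p̂(1-p̂)/n) = √(0.086 · 0.914 / 1426) = 0.00742

z* = 1.282
Margin = z* · SE = 1.282 · 0.00742 = 0.0095

CI: 0.086 ± 0.0095 = (0.076, 0.096)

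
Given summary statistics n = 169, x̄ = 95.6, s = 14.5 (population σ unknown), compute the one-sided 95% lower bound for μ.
μ ≥ 93.76

Lower bound (one-sided):
t* = 1.654 (one-sided for 95%)
Lower bound = x̄ - t* · s/√n = 95.6 - 1.654 · 14.5/√169 = 93.76

We are 95% confident that μ ≥ 93.76.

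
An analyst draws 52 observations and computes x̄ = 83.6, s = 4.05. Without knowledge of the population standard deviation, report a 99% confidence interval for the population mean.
(82.10, 85.10)

t-interval (σ unknown):
df = n - 1 = 51
t* = 2.676 for 99% confidence

Margin of error = t* · s/√n = 2.676 · 4.05/√52 = 1.50

CI: (82.10, 85.10)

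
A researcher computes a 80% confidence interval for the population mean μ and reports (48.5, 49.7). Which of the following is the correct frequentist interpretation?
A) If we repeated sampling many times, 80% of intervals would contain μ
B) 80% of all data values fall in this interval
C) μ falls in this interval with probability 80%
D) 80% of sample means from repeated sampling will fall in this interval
A

A) Correct — this is the frequentist long-run coverage interpretation.
B) Wrong — a CI is about the parameter μ, not individual data values.
C) Wrong — μ is fixed; the randomness lives in the interval, not in μ.
D) Wrong — coverage applies to intervals containing μ, not to future x̄ values.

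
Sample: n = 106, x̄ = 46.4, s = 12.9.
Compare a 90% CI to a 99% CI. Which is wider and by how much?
99% CI is wider by 2.41

df = 105
90% CI: t* = 1.659, (44.32, 48.48), width = 2 · t* · s/√n = 4.16
99% CI: t* = 2.623, (43.11, 49.69), width = 2 · t* · s/√n = 6.57

The 99% CI is wider by 6.57 - 4.16 = 2.41.
Higher confidence requires a wider interval.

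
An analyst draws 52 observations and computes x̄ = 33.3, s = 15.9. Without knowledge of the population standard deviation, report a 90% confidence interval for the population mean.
(29.61, 36.99)

t-interval (σ unknown):
df = n - 1 = 51
t* = 1.675 for 90% confidence

Margin of error = t* · s/√n = 1.675 · 15.9/√52 = 3.69

CI: (29.61, 36.99)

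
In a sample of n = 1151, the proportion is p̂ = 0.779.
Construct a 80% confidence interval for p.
(0.763, 0.795)

Proportion CI:
SE = √(p̂(1-p̂)/n) = √(0.779 · 0.221 / 1151) = 0.01223

z* = 1.282
Margin = z* · SE = 1.282 · 0.01223 = 0.0157

CI: 0.779 ± 0.0157 = (0.763, 0.795)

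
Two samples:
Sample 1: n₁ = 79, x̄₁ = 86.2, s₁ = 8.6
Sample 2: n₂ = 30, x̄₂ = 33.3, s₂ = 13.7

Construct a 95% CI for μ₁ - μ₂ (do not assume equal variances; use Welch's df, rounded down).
(47.47, 58.33)

Difference: x̄₁ - x̄₂ = 52.90
SE = √(s₁²/n₁ + s₂²/n₂) = √(8.6²/79 + 13.7²/30) = 2.6819
df = 38.01 → 38 (Welch–Satterthwaite, rounded down)
t* = 2.024

CI: 52.90 ± 2.024 · 2.6819 = 52.90 ± 5.43 = (47.47, 58.33)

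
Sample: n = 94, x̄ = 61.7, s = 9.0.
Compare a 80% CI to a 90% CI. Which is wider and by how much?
90% CI is wider by 0.68

df = 93
80% CI: t* = 1.291, (60.50, 62.90), width = 2 · t* · s/√n = 2.40
90% CI: t* = 1.661, (60.16, 63.24), width = 2 · t* · s/√n = 3.08

The 90% CI is wider by 3.08 - 2.40 = 0.68.
Higher confidence requires a wider interval.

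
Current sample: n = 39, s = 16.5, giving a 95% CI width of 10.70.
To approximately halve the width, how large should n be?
n ≈ 156

CI width ∝ 1/√n
To reduce width by factor 2, need √n to grow by 2 → need 2² = 4 times as many samples.

Current: n = 39, width = 10.70
New: n = 156, width ≈ 5.22

Width reduced by factor of 10.70/5.22 = 2.05.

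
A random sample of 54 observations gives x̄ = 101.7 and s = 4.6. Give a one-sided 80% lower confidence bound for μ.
μ ≥ 101.17

Lower bound (one-sided):
t* = 0.848 (one-sided for 80%)
Lower bound = x̄ - t* · s/√n = 101.7 - 0.848 · 4.6/√54 = 101.17

We are 80% confident that μ ≥ 101.17.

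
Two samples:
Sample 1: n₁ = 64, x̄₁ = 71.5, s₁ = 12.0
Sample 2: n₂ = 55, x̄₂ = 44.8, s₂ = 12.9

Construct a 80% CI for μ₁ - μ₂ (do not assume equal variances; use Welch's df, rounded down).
(23.74, 29.66)

Difference: x̄₁ - x̄₂ = 26.70
SE = √(s₁²/n₁ + s₂²/n₂) = √(12.0²/64 + 12.9²/55) = 2.2969
df = 111.38 → 111 (Welch–Satterthwaite, rounded down)
t* = 1.289

CI: 26.70 ± 1.289 · 2.2969 = 26.70 ± 2.96 = (23.74, 29.66)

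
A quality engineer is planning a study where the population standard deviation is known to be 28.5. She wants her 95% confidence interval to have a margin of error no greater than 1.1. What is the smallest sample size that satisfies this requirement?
n ≥ 2579

For margin E ≤ 1.1:
n ≥ (z* · σ / E)²
n ≥ (1.960 · 28.5 / 1.1)²
n ≥ 2578.79

Minimum n = 2579 (rounding up)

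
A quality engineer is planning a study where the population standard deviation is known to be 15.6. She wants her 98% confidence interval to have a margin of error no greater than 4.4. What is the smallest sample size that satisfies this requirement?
n ≥ 69

For margin E ≤ 4.4:
n ≥ (z* · σ / E)²
n ≥ (2.326 · 15.6 / 4.4)²
n ≥ 68.01

Minimum n = 69 (rounding up)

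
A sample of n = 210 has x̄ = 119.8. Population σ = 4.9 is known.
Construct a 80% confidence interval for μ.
(119.37, 120.23)

z-interval (σ known):
z* = 1.282 for 80% confidence

Margin of error = z* · σ/√n = 1.282 · 4.9/√210 = 0.43

CI: (119.8 - 0.43, 119.8 + 0.43) = (119.37, 120.23)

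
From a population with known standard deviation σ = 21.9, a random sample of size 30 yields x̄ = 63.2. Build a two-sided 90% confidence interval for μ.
(56.62, 69.78)

z-interval (σ known):
z* = 1.645 for 90% confidence

Margin of error = z* · σ/√n = 1.645 · 21.9/√30 = 6.58

CI: (63.2 - 6.58, 63.2 + 6.58) = (56.62, 69.78)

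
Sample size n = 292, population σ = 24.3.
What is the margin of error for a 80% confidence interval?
Margin of error = 1.82

Margin of error = z* · σ/√n
= 1.282 · 24.3/√292
= 1.282 · 24.3/17.0880
= 1.82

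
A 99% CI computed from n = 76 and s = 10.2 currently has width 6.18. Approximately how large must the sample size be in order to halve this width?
n ≈ 304

CI width ∝ 1/√n
To reduce width by factor 2, need √n to grow by 2 → need 2² = 4 times as many samples.

Current: n = 76, width = 6.18
New: n = 304, width ≈ 3.03

Width reduced by factor of 6.18/3.03 = 2.04.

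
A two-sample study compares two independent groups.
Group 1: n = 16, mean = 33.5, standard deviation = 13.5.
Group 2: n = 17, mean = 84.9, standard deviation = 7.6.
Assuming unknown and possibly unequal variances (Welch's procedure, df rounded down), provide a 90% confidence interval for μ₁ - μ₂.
(-57.99, -44.81)

Difference: x̄₁ - x̄₂ = -51.40
SE = √(s₁²/n₁ + s₂²/n₂) = √(13.5²/16 + 7.6²/17) = 3.8456
df = 23.34 → 23 (Welch–Satterthwaite, rounded down)
t* = 1.714

CI: -51.40 ± 1.714 · 3.8456 = -51.40 ± 6.59 = (-57.99, -44.81)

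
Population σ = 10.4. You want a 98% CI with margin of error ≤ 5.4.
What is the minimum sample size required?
n ≥ 21

For margin E ≤ 5.4:
n ≥ (z* · σ / E)²
n ≥ (2.326 · 10.4 / 5.4)²
n ≥ 20.07

Minimum n = 21 (rounding up)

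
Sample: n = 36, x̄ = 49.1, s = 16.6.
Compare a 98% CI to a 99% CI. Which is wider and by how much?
99% CI is wider by 1.58

df = 35
98% CI: t* = 2.438, (42.35, 55.85), width = 2 · t* · s/√n = 13.49
99% CI: t* = 2.724, (41.56, 56.64), width = 2 · t* · s/√n = 15.07

The 99% CI is wider by 15.07 - 13.49 = 1.58.
Higher confidence requires a wider interval.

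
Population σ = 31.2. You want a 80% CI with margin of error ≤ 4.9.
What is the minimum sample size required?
n ≥ 67

For margin E ≤ 4.9:
n ≥ (z* · σ / E)²
n ≥ (1.282 · 31.2 / 4.9)²
n ≥ 66.63

Minimum n = 67 (rounding up)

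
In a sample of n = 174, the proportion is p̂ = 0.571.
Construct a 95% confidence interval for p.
(0.497, 0.645)

Proportion CI:
SE = √(p̂(1-p̂)/n) = √(0.571 · 0.429 / 174) = 0.03752

z* = 1.960
Margin = z* · SE = 1.960 · 0.03752 = 0.0735

CI: 0.571 ± 0.0735 = (0.497, 0.645)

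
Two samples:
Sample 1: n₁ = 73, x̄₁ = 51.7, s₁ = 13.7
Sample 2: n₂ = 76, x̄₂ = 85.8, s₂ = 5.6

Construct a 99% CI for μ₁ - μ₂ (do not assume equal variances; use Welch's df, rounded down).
(-38.64, -29.56)

Difference: x̄₁ - x̄₂ = -34.10
SE = √(s₁²/n₁ + s₂²/n₂) = √(13.7²/73 + 5.6²/76) = 1.7273
df = 94.63 → 94 (Welch–Satterthwaite, rounded down)
t* = 2.629

CI: -34.10 ± 2.629 · 1.7273 = -34.10 ± 4.54 = (-38.64, -29.56)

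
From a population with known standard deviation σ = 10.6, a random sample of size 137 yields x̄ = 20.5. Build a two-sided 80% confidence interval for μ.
(19.34, 21.66)

z-interval (σ known):
z* = 1.282 for 80% confidence

Margin of error = z* · σ/√n = 1.282 · 10.6/√137 = 1.16

CI: (20.5 - 1.16, 20.5 + 1.16) = (19.34, 21.66)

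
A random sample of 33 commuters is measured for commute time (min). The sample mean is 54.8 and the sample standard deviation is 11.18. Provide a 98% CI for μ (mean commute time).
(50.03, 59.57)

t-interval (σ unknown):
df = n - 1 = 32
t* = 2.449 for 98% confidence

Margin of error = t* · s/√n = 2.449 · 11.18/√33 = 4.77

CI: (50.03, 59.57)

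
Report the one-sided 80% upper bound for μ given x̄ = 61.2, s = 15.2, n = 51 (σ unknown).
μ ≤ 63.01

Upper bound (one-sided):
t* = 0.849 (one-sided for 80%)
Upper bound = x̄ + t* · s/√n = 61.2 + 0.849 · 15.2/√51 = 63.01

We are 80% confident that μ ≤ 63.01.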